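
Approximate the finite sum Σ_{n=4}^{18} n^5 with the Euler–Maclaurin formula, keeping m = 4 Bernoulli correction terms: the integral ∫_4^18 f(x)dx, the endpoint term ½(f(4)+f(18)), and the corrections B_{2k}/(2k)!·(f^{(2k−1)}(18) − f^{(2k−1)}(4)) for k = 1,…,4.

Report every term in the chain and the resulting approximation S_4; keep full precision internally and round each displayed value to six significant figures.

S_4 ≈ 6.65692e+06

∫_4^18 x^5 dx evaluates to 5.66802e+06.
½[f(4) + f(18)] = ½[1024.00 + 1.88957e+06] = 945296.
Running total after boundary: 6.61332e+06.
k=1: B_{2}/(2)! × [f^{(1)}(18) − f^{(1)}(4)] = 1/12 × (524880 − 1280.00) = 43633.3.
Partial sum through k=1: 6.65695e+06.
k=2: B_{4}/(4)! × [f^{(3)}(18) − f^{(3)}(4)] = −1/720 × (19440.0 − 960.000) = -25.6667.
Partial sum through k=2: 6.65692e+06.
k=3: B_{6}/(6)! × [f^{(5)}(18) − f^{(5)}(4)] = 1/30240 × (120.000 − 120.000) = 0.00000.
Partial sum through k=3: 6.65692e+06.
k=4: B_{8}/(8)! × [f^{(7)}(18) − f^{(7)}(4)] = −1/1209600 × (0.00000 − 0.00000) = 0.00000.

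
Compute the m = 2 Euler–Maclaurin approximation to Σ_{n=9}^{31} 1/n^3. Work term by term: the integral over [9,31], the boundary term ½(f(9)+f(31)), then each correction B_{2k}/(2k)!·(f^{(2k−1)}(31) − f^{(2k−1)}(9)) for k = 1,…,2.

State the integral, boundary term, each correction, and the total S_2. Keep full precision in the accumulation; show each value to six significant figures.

S_2 ≈ 0.00639288

∫_9^31 1/x^3 dx evaluates to 0.00565255.
½[f(9) + f(31)] = ½[0.00137174 + 3.35672e-05] = 0.000702655.
Integral + boundary = 0.00635520.
Correction k=1: B_{2}/2! · (f^{(1)}(31) − f^{(1)}(9)) = 1/12 · (-3.24844e-06 − (-0.000457247)) = 3.78332e-05.
After k=1: 0.00639304.
Correction k=2: B_{4}/4! · (f^{(3)}(31) − f^{(3)}(9)) = −1/720 · (-6.76054e-08 − (-0.000112901)) = -1.56712e-07.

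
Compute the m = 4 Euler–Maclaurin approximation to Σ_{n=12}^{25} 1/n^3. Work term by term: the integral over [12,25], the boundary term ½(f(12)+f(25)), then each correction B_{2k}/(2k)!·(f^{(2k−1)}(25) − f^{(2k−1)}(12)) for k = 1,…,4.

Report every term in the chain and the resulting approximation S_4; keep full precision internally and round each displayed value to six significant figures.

S_4 ≈ 0.00300496

∫_12^25 1/x^3 dx evaluates to 0.00267222.
Boundary: ½(f(12) + f(25)) = ½(0.000578704 + 6.40000e-05) = 0.000321352.
So far: 0.00299357.
Correction k=1: B_{2}/2! · (f^{(1)}(25) − f^{(1)}(12)) = 1/12 · (-7.68000e-06 − (-0.000144676)) = 1.14163e-05.
Partial sum through k=1: 0.00300499.
Correction k=2: B_{4}/4! · (f^{(3)}(25) − f^{(3)}(12)) = −1/720 · (-2.45760e-07 − (-2.00939e-05)) = -2.75668e-08.
Partial sum through k=2: 0.00300496.
Correction k=3: B_{6}/6! · (f^{(5)}(25) − f^{(5)}(12)) = 1/30240 · (-1.65151e-08 − (-5.86071e-06)) = 1.93261e-10.
Partial sum through k=3: 0.00300496.
Correction k=4: B_{8}/8! · (f^{(7)}(25) − f^{(7)}(12)) = −1/1209600 · (-1.90254e-09 − (-2.93036e-06)) = -2.42101e-12.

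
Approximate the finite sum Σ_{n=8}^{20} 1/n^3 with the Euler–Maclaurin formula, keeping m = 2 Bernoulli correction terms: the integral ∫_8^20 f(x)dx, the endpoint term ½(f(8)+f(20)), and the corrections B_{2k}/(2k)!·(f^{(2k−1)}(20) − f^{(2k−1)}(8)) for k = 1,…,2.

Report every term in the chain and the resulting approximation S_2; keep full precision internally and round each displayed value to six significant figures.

S_2 ≈ 0.00766072

∫_8^20 1/x^3 dx evaluates to 0.00656250.
½[f(8) + f(20)] = ½[0.00195312 + 0.000125000] = 0.00103906.
So far: 0.00760156.
Order-1 term: 1/12 · (-1.87500e-05 − (-0.000732422)) = 5.94727e-05.
Partial sum through k=1: 0.00766104.
Order-2 term: −1/720 · (-9.37500e-07 − (-0.000228882)) = -3.16589e-07.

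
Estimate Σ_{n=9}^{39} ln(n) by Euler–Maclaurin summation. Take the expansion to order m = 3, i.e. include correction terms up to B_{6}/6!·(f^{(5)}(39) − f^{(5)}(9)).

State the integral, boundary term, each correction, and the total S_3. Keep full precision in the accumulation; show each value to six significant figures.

S_3 ≈ 96.0272

Integral: ∫_9^39 ln(x) dx = 93.1039.
Endpoint term: (f(9) + f(39))/2 = (2.19722 + 3.66356)/2 = 2.93039.
So far: 96.0343.
k=1: B_{2}/(2)! × [f^{(1)}(39) − f^{(1)}(9)] = 1/12 × (0.0256410 − 0.111111) = -0.00712251.
Running total after k=1: 96.0272.
k=2: B_{4}/(4)! × [f^{(3)}(39) − f^{(3)}(9)] = −1/720 × (3.37160e-05 − 0.00274348) = 3.76357e-06.
Running total after k=2: 96.0272.
k=3: B_{6}/(6)! × [f^{(5)}(39) − f^{(5)}(9)] = 1/30240 × (2.66004e-07 − 0.000406442) = -1.34317e-08.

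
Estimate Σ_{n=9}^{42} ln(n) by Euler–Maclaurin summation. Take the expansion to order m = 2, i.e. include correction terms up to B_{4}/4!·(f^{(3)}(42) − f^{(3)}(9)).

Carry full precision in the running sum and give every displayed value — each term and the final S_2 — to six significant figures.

Integral: ∫_9^42 ln(x) dx = 104.207.
Boundary: ½(f(9) + f(42)) = ½(2.19722 + 3.73767) = 2.96745.
Integral + boundary = 107.175.
k=1: B_{2}/(2)! × [f^{(1)}(42) − f^{(1)}(9)] = 1/12 × (0.0238095 − 0.111111) = -0.00727513.
Partial sum through k=1: 107.167.
k=2: B_{4}/(4)! × [f^{(3)}(42) − f^{(3)}(9)] = −1/720 × (2.69949e-05 − 0.00274348) = 3.77290e-06.

S_2 ≈ 107.167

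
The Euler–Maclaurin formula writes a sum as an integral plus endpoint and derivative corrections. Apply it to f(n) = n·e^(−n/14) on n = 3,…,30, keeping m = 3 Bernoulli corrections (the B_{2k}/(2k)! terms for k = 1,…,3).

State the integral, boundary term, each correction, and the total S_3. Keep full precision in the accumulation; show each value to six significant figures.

S_3 ≈ 122.732

The integral term ∫_3^30 x·e^(−x/14) dx = 119.825.
Boundary: ½(f(3) + f(30)) = ½(2.42135 + 3.51957) = 2.97046.
Running total after boundary: 122.796.
Correction k=1: B_{2}/2! · (f^{(1)}(30) − f^{(1)}(3)) = 1/12 · (-0.134079 − 0.634164) = -0.0640202.
Partial sum through k=1: 122.732.
Correction k=2: B_{4}/4! · (f^{(3)}(30) − f^{(3)}(3)) = −1/720 · (0.000513058 − 0.0114714) = 1.52200e-05.
Partial sum through k=2: 122.732.
Correction k=3: B_{6}/6! · (f^{(5)}(30) − f^{(5)}(3)) = 1/30240 · (8.72547e-06 − 0.000100548) = -3.03644e-09.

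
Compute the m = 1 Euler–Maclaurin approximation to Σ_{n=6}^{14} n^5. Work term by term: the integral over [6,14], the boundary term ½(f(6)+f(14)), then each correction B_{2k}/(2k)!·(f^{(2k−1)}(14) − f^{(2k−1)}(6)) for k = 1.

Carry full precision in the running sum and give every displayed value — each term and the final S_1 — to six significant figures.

Integral: ∫_6^14 x^5 dx = 1.24715e+06.
½[f(6) + f(14)] = ½[7776.00 + 537824] = 272800.
Integral + boundary = 1.51995e+06.
Correction k=1: B_{2}/2! · (f^{(1)}(14) − f^{(1)}(6)) = 1/12 · (192080 − 6480.00) = 15466.7.

S_1 ≈ 1.53541e+06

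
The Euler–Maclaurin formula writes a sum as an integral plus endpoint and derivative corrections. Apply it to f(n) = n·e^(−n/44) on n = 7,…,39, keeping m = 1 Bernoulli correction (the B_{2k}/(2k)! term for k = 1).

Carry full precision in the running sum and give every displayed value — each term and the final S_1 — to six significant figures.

∫_7^39 x·e^(−x/44) dx evaluates to 408.772.
Endpoint term: (f(7) + f(39))/2 = (5.97043 + 16.0739)/2 = 11.0222.
Integral + boundary = 419.794.
Order-1 term: 1/12 · (0.0468354 − 0.717227) = -0.0558660.

S_1 ≈ 419.738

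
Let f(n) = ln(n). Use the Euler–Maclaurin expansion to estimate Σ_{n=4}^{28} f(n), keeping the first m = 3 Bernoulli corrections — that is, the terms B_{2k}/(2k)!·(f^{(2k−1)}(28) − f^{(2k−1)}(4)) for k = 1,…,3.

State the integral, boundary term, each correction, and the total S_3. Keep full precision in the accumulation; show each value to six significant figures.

S_3 ≈ 66.0980

The integral term ∫_4^28 ln(x) dx = 63.7565.
Boundary: ½(f(4) + f(28)) = ½(1.38629 + 3.33220) = 2.35925.
Running total after boundary: 66.1158.
Order-1 term: 1/12 · (0.0357143 − 0.250000) = -0.0178571.
Running total after k=1: 66.0979.
Order-2 term: −1/720 · (9.11079e-05 − 0.0312500) = 4.32762e-05.
Running total after k=2: 66.0980.
Order-3 term: 1/30240 · (1.39451e-06 − 0.0234375) = -7.75003e-07.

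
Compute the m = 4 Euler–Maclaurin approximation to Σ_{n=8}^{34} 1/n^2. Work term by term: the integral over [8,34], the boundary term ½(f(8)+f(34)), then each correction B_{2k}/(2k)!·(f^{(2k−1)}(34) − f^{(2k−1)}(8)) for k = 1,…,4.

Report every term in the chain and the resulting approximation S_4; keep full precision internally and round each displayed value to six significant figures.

S_4 ≈ 0.104154

Integral: ∫_8^34 1/x^2 dx = 0.0955882.
Endpoint term: (f(8) + f(34))/2 = (0.0156250 + 0.000865052)/2 = 0.00824503.
So far: 0.103833.
Correction k=1: B_{2}/2! · (f^{(1)}(34) − f^{(1)}(8)) = 1/12 · (-5.08854e-05 − (-0.00390625)) = 0.000321280.
After k=1: 0.104155.
Correction k=2: B_{4}/4! · (f^{(3)}(34) − f^{(3)}(8)) = −1/720 · (-5.28222e-07 − (-0.000732422)) = -1.01652e-06.
After k=2: 0.104154.
Correction k=3: B_{6}/6! · (f^{(5)}(34) − f^{(5)}(8)) = 1/30240 · (-1.37082e-08 − (-0.000343323)) = 1.13528e-08.
After k=3: 0.104154.
Correction k=4: B_{8}/8! · (f^{(7)}(34) − f^{(7)}(8)) = −1/1209600 · (-6.64065e-10 − (-0.000300407)) = -2.48352e-10.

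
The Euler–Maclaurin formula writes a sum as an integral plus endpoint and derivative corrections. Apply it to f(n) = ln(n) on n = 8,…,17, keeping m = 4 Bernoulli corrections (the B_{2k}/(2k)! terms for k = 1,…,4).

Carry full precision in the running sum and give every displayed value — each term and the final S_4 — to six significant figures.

Integral: ∫_8^17 ln(x) dx = 22.5291.
Endpoint term: (f(8) + f(17))/2 = (2.07944 + 2.83321)/2 = 2.45633.
Running total after boundary: 24.9854.
k=1: B_{2}/(2)! × [f^{(1)}(17) − f^{(1)}(8)] = 1/12 × (0.0588235 − 0.125000) = -0.00551471.
Running total after k=1: 24.9799.
k=2: B_{4}/(4)! × [f^{(3)}(17) − f^{(3)}(8)] = −1/720 × (0.000407083 − 0.00390625) = 4.85995e-06.
Running total after k=2: 24.9799.
k=3: B_{6}/(6)! × [f^{(5)}(17) − f^{(5)}(8)] = 1/30240 × (1.69031e-05 − 0.000732422) = -2.36613e-08.
Running total after k=3: 24.9799.
k=4: B_{8}/(8)! × [f^{(7)}(17) − f^{(7)}(8)] = −1/1209600 × (1.75465e-06 − 0.000343323) = 2.82381e-10.

S_4 ≈ 24.9799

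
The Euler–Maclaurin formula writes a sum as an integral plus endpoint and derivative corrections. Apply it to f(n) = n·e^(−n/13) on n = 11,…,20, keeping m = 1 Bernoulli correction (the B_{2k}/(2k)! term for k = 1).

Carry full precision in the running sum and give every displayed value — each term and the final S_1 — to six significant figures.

Integral: ∫_11^20 x·e^(−x/13) dx = 41.7563.
Boundary: ½(f(11) + f(20)) = ½(4.71968 + 4.29422) = 4.50695.
So far: 46.2632.
k=1: B_{2}/(2)! × [f^{(1)}(20) − f^{(1)}(11)] = 1/12 × (-0.115614 − 0.0660095) = -0.0151353.

S_1 ≈ 46.2481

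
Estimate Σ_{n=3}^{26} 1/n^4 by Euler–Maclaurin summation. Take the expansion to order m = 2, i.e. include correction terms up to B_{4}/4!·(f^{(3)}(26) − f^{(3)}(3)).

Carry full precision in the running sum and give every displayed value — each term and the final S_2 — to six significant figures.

S_2 ≈ 0.0197962

Integral: ∫_3^26 1/x^4 dx = 0.0123267.
Endpoint term: (f(3) + f(26))/2 = (0.0123457 + 2.18830e-06)/2 = 0.00617393.
Running total after boundary: 0.0185006.
Order-1 term: 1/12 · (-3.36661e-07 − (-0.0164609)) = 0.00137171.
After k=1: 0.0198724.
Order-2 term: −1/720 · (-1.49406e-08 − (-0.0548697)) = -7.62079e-05.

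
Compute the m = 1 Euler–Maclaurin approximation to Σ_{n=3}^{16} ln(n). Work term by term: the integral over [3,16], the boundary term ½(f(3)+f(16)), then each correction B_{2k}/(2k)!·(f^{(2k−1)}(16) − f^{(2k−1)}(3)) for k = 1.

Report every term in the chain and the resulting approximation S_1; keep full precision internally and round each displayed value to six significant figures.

∫_3^16 ln(x) dx evaluates to 28.0656.
Boundary: ½(f(3) + f(16)) = ½(1.09861 + 2.77259) = 1.93560.
Running total after boundary: 30.0012.
Correction k=1: B_{2}/2! · (f^{(1)}(16) − f^{(1)}(3)) = 1/12 · (0.0625000 − 0.333333) = -0.0225694.

S_1 ≈ 29.9786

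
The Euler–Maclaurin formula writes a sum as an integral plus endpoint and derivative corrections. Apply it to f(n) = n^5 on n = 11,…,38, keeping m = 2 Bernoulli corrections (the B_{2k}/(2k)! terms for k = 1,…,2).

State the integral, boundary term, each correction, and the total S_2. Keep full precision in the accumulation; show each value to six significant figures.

S_2 ≈ 5.42088e+08

Integral: ∫_11^38 x^5 dx = 5.01527e+08.
Endpoint term: (f(11) + f(38))/2 = (161051 + 7.92352e+07)/2 = 3.96981e+07.
Integral + boundary = 5.41226e+08.
Order-1 term: 1/12 · (1.04257e+07 − 73205.0) = 862706.
After k=1: 5.42088e+08.
Order-2 term: −1/720 · (86640.0 − 7260.00) = -110.250.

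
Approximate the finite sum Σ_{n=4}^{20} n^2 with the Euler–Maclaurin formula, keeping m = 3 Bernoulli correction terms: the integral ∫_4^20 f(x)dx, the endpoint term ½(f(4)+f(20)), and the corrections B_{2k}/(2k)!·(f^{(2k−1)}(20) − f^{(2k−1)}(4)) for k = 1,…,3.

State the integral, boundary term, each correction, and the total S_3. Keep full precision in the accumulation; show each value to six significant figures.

Integral: ∫_4^20 x^2 dx = 2645.33.
Endpoint term: (f(4) + f(20))/2 = (16.0000 + 400.000)/2 = 208.000.
Integral + boundary = 2853.33.
Correction k=1: B_{2}/2! · (f^{(1)}(20) − f^{(1)}(4)) = 1/12 · (40.0000 − 8.00000) = 2.66667.
Partial sum through k=1: 2856.00.
Correction k=2: B_{4}/4! · (f^{(3)}(20) − f^{(3)}(4)) = −1/720 · (0.00000 − 0.00000) = 0.00000.
Partial sum through k=2: 2856.00.
Correction k=3: B_{6}/6! · (f^{(5)}(20) − f^{(5)}(4)) = 1/30240 · (0.00000 − 0.00000) = 0.00000.

S_3 ≈ 2856.00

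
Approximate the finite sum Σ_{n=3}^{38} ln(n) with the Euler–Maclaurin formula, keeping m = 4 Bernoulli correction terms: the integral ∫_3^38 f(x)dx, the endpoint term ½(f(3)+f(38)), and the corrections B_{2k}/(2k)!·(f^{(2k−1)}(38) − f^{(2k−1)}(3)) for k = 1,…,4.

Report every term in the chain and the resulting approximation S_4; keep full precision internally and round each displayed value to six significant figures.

Integral: ∫_3^38 ln(x) dx = 99.9324.
½[f(3) + f(38)] = ½[1.09861 + 3.63759] = 2.36810.
Running total after boundary: 102.301.
Correction k=1: B_{2}/2! · (f^{(1)}(38) − f^{(1)}(3)) = 1/12 · (0.0263158 − 0.333333) = -0.0255848.
Partial sum through k=1: 102.275.
Correction k=2: B_{4}/4! · (f^{(3)}(38) − f^{(3)}(3)) = −1/720 · (3.64485e-05 − 0.0740741) = 0.000102830.
Partial sum through k=2: 102.275.
Correction k=3: B_{6}/6! · (f^{(5)}(38) − f^{(5)}(3)) = 1/30240 · (3.02896e-07 − 0.0987654) = -3.26604e-06.
Partial sum through k=3: 102.275.
Correction k=4: B_{8}/8! · (f^{(7)}(38) − f^{(7)}(3)) = −1/1209600 · (6.29285e-09 − 0.329218) = 2.72171e-07.

S_4 ≈ 102.275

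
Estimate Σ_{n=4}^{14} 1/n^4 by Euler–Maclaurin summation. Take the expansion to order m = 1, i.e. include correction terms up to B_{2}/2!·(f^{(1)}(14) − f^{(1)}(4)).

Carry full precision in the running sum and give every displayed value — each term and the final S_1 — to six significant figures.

∫_4^14 1/x^4 dx evaluates to 0.00508686.
Boundary: ½(f(4) + f(14)) = ½(0.00390625 + 2.60308e-05) = 0.00196614.
Running total after boundary: 0.00705300.
k=1: B_{2}/(2)! × [f^{(1)}(14) − f^{(1)}(4)] = 1/12 × (-7.43738e-06 − (-0.00390625)) = 0.000324901.

S_1 ≈ 0.00737790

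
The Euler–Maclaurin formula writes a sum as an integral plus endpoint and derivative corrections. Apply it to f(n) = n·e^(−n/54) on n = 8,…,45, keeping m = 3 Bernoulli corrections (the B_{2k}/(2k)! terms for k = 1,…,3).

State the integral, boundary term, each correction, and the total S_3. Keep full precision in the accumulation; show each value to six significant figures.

∫_8^45 x·e^(−x/54) dx evaluates to 563.630.
½[f(8) + f(45)] = ½[6.89843 + 19.5569] = 13.2277.
Integral + boundary = 576.857.
k=1: B_{2}/(2)! × [f^{(1)}(45) − f^{(1)}(8)] = 1/12 × (0.0724330 − 0.734555) = -0.0551768.
Partial sum through k=1: 576.802.
k=2: B_{4}/(4)! × [f^{(3)}(45) − f^{(3)}(8)] = −1/720 × (0.000322918 − 0.000843334) = 7.22799e-07.
Partial sum through k=2: 576.802.
k=3: B_{6}/(6)! × [f^{(5)}(45) − f^{(5)}(8)] = 1/30240 × (2.12962e-07 − 4.92031e-07) = -9.22848e-12.

S_3 ≈ 576.802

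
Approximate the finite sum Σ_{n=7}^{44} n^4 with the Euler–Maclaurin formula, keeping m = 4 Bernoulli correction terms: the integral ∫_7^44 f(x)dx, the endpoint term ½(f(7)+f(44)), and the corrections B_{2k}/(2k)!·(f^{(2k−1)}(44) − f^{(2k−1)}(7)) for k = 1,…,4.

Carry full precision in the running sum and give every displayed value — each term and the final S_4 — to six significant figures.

∫_7^44 x^4 dx evaluates to 3.29799e+07.
Endpoint term: (f(7) + f(44))/2 = (2401.00 + 3.74810e+06)/2 = 1.87525e+06.
Running total after boundary: 3.48551e+07.
Correction k=1: B_{2}/2! · (f^{(1)}(44) − f^{(1)}(7)) = 1/12 · (340736 − 1372.00) = 28280.3.
After k=1: 3.48834e+07.
Correction k=2: B_{4}/4! · (f^{(3)}(44) − f^{(3)}(7)) = −1/720 · (1056.00 − 168.000) = -1.23333.
After k=2: 3.48834e+07.
Correction k=3: B_{6}/6! · (f^{(5)}(44) − f^{(5)}(7)) = 1/30240 · (0.00000 − 0.00000) = 0.00000.
After k=3: 3.48834e+07.
Correction k=4: B_{8}/8! · (f^{(7)}(44) − f^{(7)}(7)) = −1/1209600 · (0.00000 − 0.00000) = 0.00000.

S_4 ≈ 3.48834e+07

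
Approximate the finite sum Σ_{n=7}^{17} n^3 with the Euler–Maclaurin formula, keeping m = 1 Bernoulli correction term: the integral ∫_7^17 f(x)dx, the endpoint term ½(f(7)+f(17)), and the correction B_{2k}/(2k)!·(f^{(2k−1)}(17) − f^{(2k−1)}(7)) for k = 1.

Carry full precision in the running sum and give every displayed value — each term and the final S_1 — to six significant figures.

Integral: ∫_7^17 x^3 dx = 20280.0.
½[f(7) + f(17)] = ½[343.000 + 4913.00] = 2628.00.
Integral + boundary = 22908.0.
k=1: B_{2}/(2)! × [f^{(1)}(17) − f^{(1)}(7)] = 1/12 × (867.000 − 147.000) = 60.0000.

S_1 ≈ 22968.0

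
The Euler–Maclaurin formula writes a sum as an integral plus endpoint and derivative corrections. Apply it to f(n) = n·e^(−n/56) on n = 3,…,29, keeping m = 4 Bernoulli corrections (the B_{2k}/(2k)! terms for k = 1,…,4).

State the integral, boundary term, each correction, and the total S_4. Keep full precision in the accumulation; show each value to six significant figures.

Integral: ∫_3^29 x·e^(−x/56) dx = 295.669.
Endpoint term: (f(3) + f(29))/2 = (2.84351 + 17.2781)/2 = 10.0608.
Integral + boundary = 305.730.
k=1: B_{2}/(2)! × [f^{(1)}(29) − f^{(1)}(3)] = 1/12 × (0.287259 − 0.897061) = -0.0508169.
After k=1: 305.679.
k=2: B_{4}/(4)! × [f^{(3)}(29) − f^{(3)}(3)] = −1/720 × (0.000471572 − 0.000890541) = 5.81902e-07.
After k=2: 305.679.
k=3: B_{6}/(6)! × [f^{(5)}(29) − f^{(5)}(3)] = 1/30240 × (2.71538e-07 − 4.76732e-07) = -6.78549e-12.
After k=3: 305.679.
k=4: B_{8}/(8)! × [f^{(7)}(29) − f^{(7)}(3)] = −1/1209600 × (1.25224e-10 − 2.13485e-10) = 7.29671e-17.

S_4 ≈ 305.679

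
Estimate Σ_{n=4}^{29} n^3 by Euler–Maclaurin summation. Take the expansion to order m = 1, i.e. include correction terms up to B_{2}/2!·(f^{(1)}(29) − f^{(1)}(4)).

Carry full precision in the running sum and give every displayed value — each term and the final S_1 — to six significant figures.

Integral: ∫_4^29 x^3 dx = 176756.
Endpoint term: (f(4) + f(29))/2 = (64.0000 + 24389.0)/2 = 12226.5.
Running total after boundary: 188983.
Order-1 term: 1/12 · (2523.00 − 48.0000) = 206.250.

S_1 ≈ 189189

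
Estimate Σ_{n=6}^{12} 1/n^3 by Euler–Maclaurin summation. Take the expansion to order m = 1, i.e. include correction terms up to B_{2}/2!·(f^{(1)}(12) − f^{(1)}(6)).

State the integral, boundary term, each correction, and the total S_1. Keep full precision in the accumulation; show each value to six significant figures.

∫_6^12 1/x^3 dx evaluates to 0.0104167.
Endpoint term: (f(6) + f(12))/2 = (0.00462963 + 0.000578704)/2 = 0.00260417.
Running total after boundary: 0.0130208.
Correction k=1: B_{2}/2! · (f^{(1)}(12) − f^{(1)}(6)) = 1/12 · (-0.000144676 − (-0.00231481)) = 0.000180845.

S_1 ≈ 0.0132017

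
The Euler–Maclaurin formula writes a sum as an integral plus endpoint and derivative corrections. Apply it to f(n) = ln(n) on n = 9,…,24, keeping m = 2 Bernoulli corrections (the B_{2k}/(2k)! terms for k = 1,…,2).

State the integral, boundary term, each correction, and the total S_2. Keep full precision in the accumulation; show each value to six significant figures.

The integral term ∫_9^24 ln(x) dx = 41.4983.
Endpoint term: (f(9) + f(24))/2 = (2.19722 + 3.17805)/2 = 2.68764.
So far: 44.1859.
Order-1 term: 1/12 · (0.0416667 − 0.111111) = -0.00578704.
Partial sum through k=1: 44.1801.
Order-2 term: −1/720 · (0.000144676 − 0.00274348) = 3.60946e-06.

S_2 ≈ 44.1801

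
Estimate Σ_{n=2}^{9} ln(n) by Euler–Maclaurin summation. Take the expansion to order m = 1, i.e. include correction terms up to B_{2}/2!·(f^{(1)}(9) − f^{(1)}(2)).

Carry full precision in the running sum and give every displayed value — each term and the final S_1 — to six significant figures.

∫_2^9 ln(x) dx evaluates to 11.3887.
½[f(2) + f(9)] = ½[0.693147 + 2.19722] = 1.44519.
Running total after boundary: 12.8339.
k=1: B_{2}/(2)! × [f^{(1)}(9) − f^{(1)}(2)] = 1/12 × (0.111111 − 0.500000) = -0.0324074.

S_1 ≈ 12.8015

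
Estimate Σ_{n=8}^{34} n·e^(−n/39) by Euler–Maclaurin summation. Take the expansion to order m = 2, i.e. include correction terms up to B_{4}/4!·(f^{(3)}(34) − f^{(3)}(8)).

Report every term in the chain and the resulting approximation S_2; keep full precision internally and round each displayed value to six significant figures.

S_2 ≈ 312.759

The integral term ∫_8^34 x·e^(−x/39) dx = 302.441.
½[f(8) + f(34)] = ½[6.51634 + 14.2188] = 10.3676.
Running total after boundary: 312.809.
Order-1 term: 1/12 · (0.0536154 − 0.647457) = -0.0494868.
Partial sum through k=1: 312.759.
Order-2 term: −1/720 · (0.000585152 − 0.00149674) = 1.26610e-06.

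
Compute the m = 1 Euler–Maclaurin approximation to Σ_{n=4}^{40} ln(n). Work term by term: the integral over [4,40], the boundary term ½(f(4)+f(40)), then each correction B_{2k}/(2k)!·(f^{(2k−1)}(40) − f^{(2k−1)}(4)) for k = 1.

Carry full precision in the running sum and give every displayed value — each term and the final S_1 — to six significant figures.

Integral: ∫_4^40 ln(x) dx = 106.010.
Endpoint term: (f(4) + f(40))/2 = (1.38629 + 3.68888)/2 = 2.53759.
So far: 108.548.
Correction k=1: B_{2}/2! · (f^{(1)}(40) − f^{(1)}(4)) = 1/12 · (0.0250000 − 0.250000) = -0.0187500.

S_1 ≈ 108.529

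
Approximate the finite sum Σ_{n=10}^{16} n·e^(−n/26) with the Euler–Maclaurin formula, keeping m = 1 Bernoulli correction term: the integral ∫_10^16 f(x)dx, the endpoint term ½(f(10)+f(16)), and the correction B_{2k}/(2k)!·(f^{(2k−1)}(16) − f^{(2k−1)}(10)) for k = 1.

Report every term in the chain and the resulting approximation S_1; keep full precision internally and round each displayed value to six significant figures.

S_1 ≈ 54.7034

∫_10^16 x·e^(−x/26) dx evaluates to 46.9940.
Boundary: ½(f(10) + f(16)) = ½(6.80712 + 8.64693) = 7.72703.
So far: 54.7210.
Correction k=1: B_{2}/2! · (f^{(1)}(16) − f^{(1)}(10)) = 1/12 · (0.207859 − 0.418900) = -0.0175868.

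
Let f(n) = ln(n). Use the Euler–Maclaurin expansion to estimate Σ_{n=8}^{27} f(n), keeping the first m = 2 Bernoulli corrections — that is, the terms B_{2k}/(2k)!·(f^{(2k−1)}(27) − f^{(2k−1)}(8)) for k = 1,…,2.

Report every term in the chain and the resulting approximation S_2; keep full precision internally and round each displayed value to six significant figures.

∫_8^27 ln(x) dx evaluates to 53.3521.
½[f(8) + f(27)] = ½[2.07944 + 3.29584] = 2.68764.
So far: 56.0397.
k=1: B_{2}/(2)! × [f^{(1)}(27) − f^{(1)}(8)] = 1/12 × (0.0370370 − 0.125000) = -0.00733025.
After k=1: 56.0324.
k=2: B_{4}/(4)! × [f^{(3)}(27) − f^{(3)}(8)] = −1/720 × (0.000101611 − 0.00390625) = 5.28422e-06.

S_2 ≈ 56.0324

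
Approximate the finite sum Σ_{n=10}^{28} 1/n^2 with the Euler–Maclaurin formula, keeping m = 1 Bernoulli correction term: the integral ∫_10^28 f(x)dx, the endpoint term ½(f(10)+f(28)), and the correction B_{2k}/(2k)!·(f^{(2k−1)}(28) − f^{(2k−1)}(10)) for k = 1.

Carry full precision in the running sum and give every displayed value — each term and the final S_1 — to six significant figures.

S_1 ≈ 0.0700825

Integral: ∫_10^28 1/x^2 dx = 0.0642857.
Endpoint term: (f(10) + f(28))/2 = (0.0100000 + 0.00127551)/2 = 0.00563776.
Integral + boundary = 0.0699235.
Order-1 term: 1/12 · (-9.11079e-05 − (-0.00200000)) = 0.000159074.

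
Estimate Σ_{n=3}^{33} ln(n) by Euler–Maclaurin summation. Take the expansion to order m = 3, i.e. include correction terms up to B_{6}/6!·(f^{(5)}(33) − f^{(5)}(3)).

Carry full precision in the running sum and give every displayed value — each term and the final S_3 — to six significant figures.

S_3 ≈ 84.3613

The integral term ∫_3^33 ln(x) dx = 82.0889.
Boundary: ½(f(3) + f(33)) = ½(1.09861 + 3.49651) = 2.29756.
Running total after boundary: 84.3865.
Order-1 term: 1/12 · (0.0303030 − 0.333333) = -0.0252525.
Partial sum through k=1: 84.3612.
Order-2 term: −1/720 · (5.56529e-05 − 0.0740741) = 0.000102803.
Partial sum through k=2: 84.3613.
Order-3 term: 1/30240 · (6.13256e-07 − 0.0987654) = -3.26603e-06.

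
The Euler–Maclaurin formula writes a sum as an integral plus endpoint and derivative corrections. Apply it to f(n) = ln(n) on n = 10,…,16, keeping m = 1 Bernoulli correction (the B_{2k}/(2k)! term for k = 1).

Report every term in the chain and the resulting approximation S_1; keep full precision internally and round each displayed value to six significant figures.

The integral term ∫_10^16 ln(x) dx = 15.3356.
Endpoint term: (f(10) + f(16))/2 = (2.30259 + 2.77259)/2 = 2.53759.
Integral + boundary = 17.8732.
k=1: B_{2}/(2)! × [f^{(1)}(16) − f^{(1)}(10)] = 1/12 × (0.0625000 − 0.100000) = -0.00312500.

S_1 ≈ 17.8700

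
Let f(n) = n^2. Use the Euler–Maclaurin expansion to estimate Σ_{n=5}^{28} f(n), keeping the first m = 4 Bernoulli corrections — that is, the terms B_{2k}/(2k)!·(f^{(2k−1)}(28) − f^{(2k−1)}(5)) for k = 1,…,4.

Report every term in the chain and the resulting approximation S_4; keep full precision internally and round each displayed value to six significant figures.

The integral term ∫_5^28 x^2 dx = 7275.67.
Endpoint term: (f(5) + f(28))/2 = (25.0000 + 784.000)/2 = 404.500.
Running total after boundary: 7680.17.
Correction k=1: B_{2}/2! · (f^{(1)}(28) − f^{(1)}(5)) = 1/12 · (56.0000 − 10.0000) = 3.83333.
Running total after k=1: 7684.00.
Correction k=2: B_{4}/4! · (f^{(3)}(28) − f^{(3)}(5)) = −1/720 · (0.00000 − 0.00000) = 0.00000.
Running total after k=2: 7684.00.
Correction k=3: B_{6}/6! · (f^{(5)}(28) − f^{(5)}(5)) = 1/30240 · (0.00000 − 0.00000) = 0.00000.
Running total after k=3: 7684.00.
Correction k=4: B_{8}/8! · (f^{(7)}(28) − f^{(7)}(5)) = −1/1209600 · (0.00000 − 0.00000) = 0.00000.

S_4 ≈ 7684.00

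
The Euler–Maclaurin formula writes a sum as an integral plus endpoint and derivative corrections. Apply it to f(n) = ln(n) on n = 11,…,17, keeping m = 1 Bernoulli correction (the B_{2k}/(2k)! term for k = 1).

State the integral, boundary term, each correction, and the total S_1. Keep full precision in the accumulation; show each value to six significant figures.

S_1 ≈ 18.4007

The integral term ∫_11^17 ln(x) dx = 15.7878.
½[f(11) + f(17)] = ½[2.39790 + 2.83321] = 2.61555.
Integral + boundary = 18.4033.
Order-1 term: 1/12 · (0.0588235 − 0.0909091) = -0.00267380.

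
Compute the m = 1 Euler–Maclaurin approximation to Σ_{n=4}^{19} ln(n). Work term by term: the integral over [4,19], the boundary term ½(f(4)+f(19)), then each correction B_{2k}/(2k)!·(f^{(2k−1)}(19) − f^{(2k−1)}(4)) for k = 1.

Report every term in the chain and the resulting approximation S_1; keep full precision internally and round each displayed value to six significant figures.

S_1 ≈ 37.5481

The integral term ∫_4^19 ln(x) dx = 35.3992.
Endpoint term: (f(4) + f(19))/2 = (1.38629 + 2.94444)/2 = 2.16537.
So far: 37.5645.
Order-1 term: 1/12 · (0.0526316 − 0.250000) = -0.0164474.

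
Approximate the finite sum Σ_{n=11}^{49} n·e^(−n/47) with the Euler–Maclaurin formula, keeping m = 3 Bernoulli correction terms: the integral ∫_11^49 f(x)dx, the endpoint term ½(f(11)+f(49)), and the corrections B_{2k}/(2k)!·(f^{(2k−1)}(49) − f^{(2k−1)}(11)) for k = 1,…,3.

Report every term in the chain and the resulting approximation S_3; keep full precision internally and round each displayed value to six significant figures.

S_3 ≈ 579.378

∫_11^49 x·e^(−x/47) dx evaluates to 566.440.
Boundary: ½(f(11) + f(49)) = ½(8.70461 + 17.2751) = 12.9899.
Integral + boundary = 579.429.
k=1: B_{2}/(2)! × [f^{(1)}(49) − f^{(1)}(11)] = 1/12 × (-0.0150023 − 0.606124) = -0.0517605.
Running total after k=1: 579.378.
k=2: B_{4}/(4)! × [f^{(3)}(49) − f^{(3)}(11)] = −1/720 × (0.000312406 − 0.000990847) = 9.42279e-07.
Running total after k=2: 579.378.
k=3: B_{6}/(6)! × [f^{(5)}(49) − f^{(5)}(11)] = 1/30240 × (2.85923e-07 − 7.72886e-07) = -1.61033e-11.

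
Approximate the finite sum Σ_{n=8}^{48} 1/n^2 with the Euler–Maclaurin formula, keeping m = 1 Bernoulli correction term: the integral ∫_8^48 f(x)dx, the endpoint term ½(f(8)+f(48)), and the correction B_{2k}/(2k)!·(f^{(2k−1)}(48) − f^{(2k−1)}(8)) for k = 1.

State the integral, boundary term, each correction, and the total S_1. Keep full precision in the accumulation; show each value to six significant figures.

∫_8^48 1/x^2 dx evaluates to 0.104167.
Endpoint term: (f(8) + f(48))/2 = (0.0156250 + 0.000434028)/2 = 0.00802951.
Integral + boundary = 0.112196.
k=1: B_{2}/(2)! × [f^{(1)}(48) − f^{(1)}(8)] = 1/12 × (-1.80845e-05 − (-0.00390625)) = 0.000324014.

S_1 ≈ 0.112520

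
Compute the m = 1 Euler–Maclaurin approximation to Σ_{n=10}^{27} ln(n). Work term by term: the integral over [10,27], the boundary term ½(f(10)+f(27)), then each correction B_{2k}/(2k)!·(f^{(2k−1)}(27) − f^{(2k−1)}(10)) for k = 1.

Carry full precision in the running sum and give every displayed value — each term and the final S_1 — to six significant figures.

S_1 ≈ 51.7557

The integral term ∫_10^27 ln(x) dx = 48.9617.
Boundary: ½(f(10) + f(27)) = ½(2.30259 + 3.29584) = 2.79921.
So far: 51.7610.
Correction k=1: B_{2}/2! · (f^{(1)}(27) − f^{(1)}(10)) = 1/12 · (0.0370370 − 0.100000) = -0.00524691.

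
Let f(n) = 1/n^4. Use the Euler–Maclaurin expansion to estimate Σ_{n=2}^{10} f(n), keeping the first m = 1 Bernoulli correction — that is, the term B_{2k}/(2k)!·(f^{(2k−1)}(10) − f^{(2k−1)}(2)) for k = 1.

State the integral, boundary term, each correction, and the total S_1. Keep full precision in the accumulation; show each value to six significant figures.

S_1 ≈ 0.0830467

The integral term ∫_2^10 1/x^4 dx = 0.0413333.
Boundary: ½(f(2) + f(10)) = ½(0.0625000 + 0.000100000) = 0.0313000.
Running total after boundary: 0.0726333.
k=1: B_{2}/(2)! × [f^{(1)}(10) − f^{(1)}(2)] = 1/12 × (-4.00000e-05 − (-0.125000)) = 0.0104133.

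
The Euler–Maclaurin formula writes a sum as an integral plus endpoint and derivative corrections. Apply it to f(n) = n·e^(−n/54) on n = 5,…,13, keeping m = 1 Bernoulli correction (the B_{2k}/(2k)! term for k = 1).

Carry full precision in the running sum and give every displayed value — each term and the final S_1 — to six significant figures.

S_1 ≈ 67.7023

Integral: ∫_5^13 x·e^(−x/54) dx = 60.3332.
Endpoint term: (f(5) + f(13))/2 = (4.55782 + 10.2186)/2 = 7.38821.
Running total after boundary: 67.7214.
Correction k=1: B_{2}/2! · (f^{(1)}(13) − f^{(1)}(5)) = 1/12 · (0.596812 − 0.827161) = -0.0191957.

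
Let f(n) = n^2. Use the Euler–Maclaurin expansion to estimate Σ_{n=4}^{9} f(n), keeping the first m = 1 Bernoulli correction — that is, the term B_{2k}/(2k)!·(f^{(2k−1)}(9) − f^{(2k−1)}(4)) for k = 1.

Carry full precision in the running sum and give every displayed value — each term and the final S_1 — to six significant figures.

The integral term ∫_4^9 x^2 dx = 221.667.
Boundary: ½(f(4) + f(9)) = ½(16.0000 + 81.0000) = 48.5000.
Running total after boundary: 270.167.
Order-1 term: 1/12 · (18.0000 − 8.00000) = 0.833333.

S_1 ≈ 271.000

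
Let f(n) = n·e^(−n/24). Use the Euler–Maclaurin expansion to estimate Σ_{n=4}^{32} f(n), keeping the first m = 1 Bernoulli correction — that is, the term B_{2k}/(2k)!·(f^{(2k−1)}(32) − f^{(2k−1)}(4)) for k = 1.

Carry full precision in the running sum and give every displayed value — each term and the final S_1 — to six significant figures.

∫_4^32 x·e^(−x/24) dx evaluates to 214.561.
Endpoint term: (f(4) + f(32))/2 = (3.38593 + 8.43511)/2 = 5.91052.
Running total after boundary: 220.472.
Correction k=1: B_{2}/2! · (f^{(1)}(32) − f^{(1)}(4)) = 1/12 · (-0.0878657 − 0.705401) = -0.0661056.

S_1 ≈ 220.406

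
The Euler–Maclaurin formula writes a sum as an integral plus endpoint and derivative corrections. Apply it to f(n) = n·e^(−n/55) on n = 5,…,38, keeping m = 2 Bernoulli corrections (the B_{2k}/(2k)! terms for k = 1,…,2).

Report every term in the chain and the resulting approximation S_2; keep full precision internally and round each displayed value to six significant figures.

S_2 ≈ 461.750

∫_5^38 x·e^(−x/55) dx evaluates to 450.002.
Endpoint term: (f(5) + f(38))/2 = (4.56550 + 19.0426)/2 = 11.8040.
So far: 461.806.
Correction k=1: B_{2}/2! · (f^{(1)}(38) − f^{(1)}(5)) = 1/12 · (0.154892 − 0.830092) = -0.0562667.
Running total after k=1: 461.750.
Correction k=2: B_{4}/4! · (f^{(3)}(38) − f^{(3)}(5)) = −1/720 · (0.000382523 − 0.000878113) = 6.88320e-07.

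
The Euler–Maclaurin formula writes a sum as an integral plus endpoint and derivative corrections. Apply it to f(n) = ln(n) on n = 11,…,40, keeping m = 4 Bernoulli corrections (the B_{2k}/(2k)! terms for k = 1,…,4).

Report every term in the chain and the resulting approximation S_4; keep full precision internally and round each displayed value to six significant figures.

The integral term ∫_11^40 ln(x) dx = 92.1783.
Boundary: ½(f(11) + f(40)) = ½(2.39790 + 3.68888) = 3.04339.
Running total after boundary: 95.2217.
k=1: B_{2}/(2)! × [f^{(1)}(40) − f^{(1)}(11)] = 1/12 × (0.0250000 − 0.0909091) = -0.00549242.
Running total after k=1: 95.2162.
k=2: B_{4}/(4)! × [f^{(3)}(40) − f^{(3)}(11)] = −1/720 × (3.12500e-05 − 0.00150263) = 2.04358e-06.
Running total after k=2: 95.2162.
k=3: B_{6}/(6)! × [f^{(5)}(40) − f^{(5)}(11)] = 1/30240 × (2.34375e-07 − 0.000149021) = -4.92020e-09.
Running total after k=3: 95.2162.
k=4: B_{8}/(8)! × [f^{(7)}(40) − f^{(7)}(11)] = −1/1209600 × (4.39453e-09 − 3.69474e-05) = 3.05415e-11.

S_4 ≈ 95.2162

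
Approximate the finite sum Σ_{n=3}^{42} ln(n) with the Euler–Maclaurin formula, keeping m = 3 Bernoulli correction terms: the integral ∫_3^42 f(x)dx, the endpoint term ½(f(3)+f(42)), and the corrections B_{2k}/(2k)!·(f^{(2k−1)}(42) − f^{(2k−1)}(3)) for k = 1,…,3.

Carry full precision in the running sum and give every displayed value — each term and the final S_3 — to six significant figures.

S_3 ≈ 117.079

Integral: ∫_3^42 ln(x) dx = 114.686.
Boundary: ½(f(3) + f(42)) = ½(1.09861 + 3.73767) = 2.41814.
So far: 117.104.
Order-1 term: 1/12 · (0.0238095 − 0.333333) = -0.0257937.
After k=1: 117.079.
Order-2 term: −1/720 · (2.69949e-05 − 0.0740741) = 0.000102843.
After k=2: 117.079.
Order-3 term: 1/30240 · (1.83639e-07 − 0.0987654) = -3.26605e-06.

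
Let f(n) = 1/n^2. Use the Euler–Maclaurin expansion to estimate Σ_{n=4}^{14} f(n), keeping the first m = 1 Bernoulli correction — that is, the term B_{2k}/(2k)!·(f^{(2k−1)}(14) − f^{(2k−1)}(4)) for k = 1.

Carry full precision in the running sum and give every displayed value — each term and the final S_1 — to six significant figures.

S_1 ≈ 0.214916

Integral: ∫_4^14 1/x^2 dx = 0.178571.
Endpoint term: (f(4) + f(14))/2 = (0.0625000 + 0.00510204)/2 = 0.0338010.
Integral + boundary = 0.212372.
Correction k=1: B_{2}/2! · (f^{(1)}(14) − f^{(1)}(4)) = 1/12 · (-0.000728863 − (-0.0312500)) = 0.00254343.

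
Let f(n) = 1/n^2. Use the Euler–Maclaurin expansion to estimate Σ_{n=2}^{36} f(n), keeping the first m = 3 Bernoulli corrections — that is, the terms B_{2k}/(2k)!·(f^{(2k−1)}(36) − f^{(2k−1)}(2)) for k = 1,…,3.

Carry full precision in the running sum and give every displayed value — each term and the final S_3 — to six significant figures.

S_3 ≈ 0.617582

∫_2^36 1/x^2 dx evaluates to 0.472222.
Boundary: ½(f(2) + f(36)) = ½(0.250000 + 0.000771605) = 0.125386.
Integral + boundary = 0.597608.
Order-1 term: 1/12 · (-4.28669e-05 − (-0.250000)) = 0.0208298.
Running total after k=1: 0.618438.
Order-2 term: −1/720 · (-3.96916e-07 − (-0.750000)) = -0.00104167.
Running total after k=2: 0.617396.
Order-3 term: 1/30240 · (-9.18787e-09 − (-5.62500)) = 0.000186012.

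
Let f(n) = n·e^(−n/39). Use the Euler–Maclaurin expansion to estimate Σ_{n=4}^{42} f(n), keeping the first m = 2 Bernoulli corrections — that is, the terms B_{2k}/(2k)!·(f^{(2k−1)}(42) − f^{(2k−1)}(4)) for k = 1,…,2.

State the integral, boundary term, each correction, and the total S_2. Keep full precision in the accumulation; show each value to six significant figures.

∫_4^42 x·e^(−x/39) dx evaluates to 437.438.
½[f(4) + f(42)] = ½[3.61008 + 14.3070] = 8.95852.
Integral + boundary = 446.397.
k=1: B_{2}/(2)! × [f^{(1)}(42) − f^{(1)}(4)] = 1/12 × (-0.0262032 − 0.809954) = -0.0696798.
Running total after k=1: 446.327.
k=2: B_{4}/(4)! × [f^{(3)}(42) − f^{(3)}(4)] = −1/720 × (0.000430691 − 0.00171926) = 1.78968e-06.

S_2 ≈ 446.327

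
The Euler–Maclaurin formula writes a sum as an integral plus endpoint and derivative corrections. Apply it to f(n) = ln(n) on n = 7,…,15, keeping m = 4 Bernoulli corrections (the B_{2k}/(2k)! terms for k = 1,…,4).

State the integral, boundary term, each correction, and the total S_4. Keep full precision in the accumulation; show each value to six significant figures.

S_4 ≈ 21.3200

∫_7^15 ln(x) dx evaluates to 18.9994.
Boundary: ½(f(7) + f(15)) = ½(1.94591 + 2.70805) = 2.32698.
Running total after boundary: 21.3264.
Correction k=1: B_{2}/2! · (f^{(1)}(15) − f^{(1)}(7)) = 1/12 · (0.0666667 − 0.142857) = -0.00634921.
After k=1: 21.3200.
Correction k=2: B_{4}/4! · (f^{(3)}(15) − f^{(3)}(7)) = −1/720 · (0.000592593 − 0.00583090) = 7.27543e-06.
After k=2: 21.3200.
Correction k=3: B_{6}/6! · (f^{(5)}(15) − f^{(5)}(7)) = 1/30240 · (3.16049e-05 − 0.00142798) = -4.61763e-08.
After k=3: 21.3200.
Correction k=4: B_{8}/8! · (f^{(7)}(15) − f^{(7)}(7)) = −1/1209600 · (4.21399e-06 − 0.000874271) = 7.19293e-10.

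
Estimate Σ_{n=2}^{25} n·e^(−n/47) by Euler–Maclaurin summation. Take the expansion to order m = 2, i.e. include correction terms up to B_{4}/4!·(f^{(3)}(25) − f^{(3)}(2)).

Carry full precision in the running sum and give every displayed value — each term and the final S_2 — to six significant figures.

S_2 ≈ 227.275

The integral term ∫_2^25 x·e^(−x/47) dx = 219.027.
Endpoint term: (f(2) + f(25))/2 = (1.91668 + 14.6870)/2 = 8.30183.
So far: 227.329.
Correction k=1: B_{2}/2! · (f^{(1)}(25) − f^{(1)}(2)) = 1/12 · (0.274990 − 0.917559) = -0.0535474.
Partial sum through k=1: 227.275.
Correction k=2: B_{4}/4! · (f^{(3)}(25) − f^{(3)}(2)) = −1/720 · (0.000656382 − 0.00128304) = 8.70360e-07.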